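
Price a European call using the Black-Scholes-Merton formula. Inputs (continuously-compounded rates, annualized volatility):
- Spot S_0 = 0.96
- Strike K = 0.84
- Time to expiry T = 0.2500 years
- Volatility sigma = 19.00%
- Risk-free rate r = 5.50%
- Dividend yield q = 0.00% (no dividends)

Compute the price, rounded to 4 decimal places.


Answer: Price = 0.1337

Derivation:
d1 = (ln(S/K) + (r - q + 0.5*sigma^2) * T) / (sigma * sqrt(T)) = 1.59783045
d2 = d1 - sigma * sqrt(T) = 1.50283045
exp(-rT) = 0.98634410; exp(-qT) = 1.00000000
C = S_0 * exp(-qT) * N(d1) - K * exp(-rT) * N(d2)
N(d1) = 0.94495964; N(d2) = 0.93355861
C = 0.9600 * 1.00000000 * 0.94495964 - 0.8400 * 0.98634410 * 0.93355861 = 0.1337


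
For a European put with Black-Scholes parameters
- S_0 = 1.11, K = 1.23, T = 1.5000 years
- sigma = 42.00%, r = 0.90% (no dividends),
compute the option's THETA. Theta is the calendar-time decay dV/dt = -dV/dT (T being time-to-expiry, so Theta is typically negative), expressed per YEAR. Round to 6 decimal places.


Answer: Theta = -0.068382

Derivation:
d1 = 0.0838772278; d2 = -0.4305156181
phi(d1) = 0.3975413887; exp(-qT) = 1.0000000000; exp(-rT) = 0.9865907163
Theta = -S*exp(-qT)*phi(d1)*sigma/(2*sqrt(T)) + r*K*exp(-rT)*N(-d2) - q*S*exp(-qT)*N(-d1)
N(-d1) = 0.4665770227; N(-d2) = 0.6665896959; sqrt(T) = 1.2247448714
Term 1 = -1.1100 * 1.0000000000 * 0.3975413887 * 0.4200 / (2 * 1.2247448714) = -0.0756622051
Term 2 = 0.0090 * 1.2300 * 0.9865907163 * 0.6665896959 = 0.0072801988
Term 3 = 0 (no dividend yield, q = 0)
Theta = -0.0756622051 + (0.0072801988) + (0.0000000000) = -0.068382


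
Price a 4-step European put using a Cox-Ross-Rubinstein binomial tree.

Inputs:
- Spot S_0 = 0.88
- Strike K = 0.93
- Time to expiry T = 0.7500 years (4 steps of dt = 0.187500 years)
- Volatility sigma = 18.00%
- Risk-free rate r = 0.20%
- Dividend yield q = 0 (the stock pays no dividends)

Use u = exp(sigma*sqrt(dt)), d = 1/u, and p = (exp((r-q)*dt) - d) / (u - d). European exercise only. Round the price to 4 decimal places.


Answer: Price = V(0,0) = 0.0863

Derivation:
dt = T/N = 0.187500
u = exp(sigma*sqrt(dt)) = 1.081060; d = 1/u = 0.925018
p = (exp((r-q)*dt) - d) / (u - d) = 0.482928
Discount per step: exp(-r*dt) = 0.999625
Stock lattice S(k, i) with i counting down-moves:
  k=0: S(0,0) = 0.8800
  k=1: S(1,0) = 0.9513; S(1,1) = 0.8140
  k=2: S(2,0) = 1.0284; S(2,1) = 0.8800; S(2,2) = 0.7530
  k=3: S(3,0) = 1.1118; S(3,1) = 0.9513; S(3,2) = 0.8140; S(3,3) = 0.6965
  k=4: S(4,0) = 1.2019; S(4,1) = 1.0284; S(4,2) = 0.8800; S(4,3) = 0.7530; S(4,4) = 0.6443
Terminal payoffs V(N, i) = max(K - S_T, 0):
  V(4,0) = 0.000000; V(4,1) = 0.000000; V(4,2) = 0.050000; V(4,3) = 0.177021; V(4,4) = 0.285708
Backward induction: V(k, i) = exp(-r*dt) * [p * V(k+1, i) + (1-p) * V(k+1, i+1)].
  V(3,0) = exp(-r*dt) * [p*0.000000 + (1-p)*0.000000] = 0.000000
  V(3,1) = exp(-r*dt) * [p*0.000000 + (1-p)*0.050000] = 0.025844
  V(3,2) = exp(-r*dt) * [p*0.050000 + (1-p)*0.177021] = 0.115636
  V(3,3) = exp(-r*dt) * [p*0.177021 + (1-p)*0.285708] = 0.233132
  V(2,0) = exp(-r*dt) * [p*0.000000 + (1-p)*0.025844] = 0.013358
  V(2,1) = exp(-r*dt) * [p*0.025844 + (1-p)*0.115636] = 0.072246
  V(2,2) = exp(-r*dt) * [p*0.115636 + (1-p)*0.233132] = 0.176324
  V(1,0) = exp(-r*dt) * [p*0.013358 + (1-p)*0.072246] = 0.043791
  V(1,1) = exp(-r*dt) * [p*0.072246 + (1-p)*0.176324] = 0.126014
  V(0,0) = exp(-r*dt) * [p*0.043791 + (1-p)*0.126014] = 0.086274


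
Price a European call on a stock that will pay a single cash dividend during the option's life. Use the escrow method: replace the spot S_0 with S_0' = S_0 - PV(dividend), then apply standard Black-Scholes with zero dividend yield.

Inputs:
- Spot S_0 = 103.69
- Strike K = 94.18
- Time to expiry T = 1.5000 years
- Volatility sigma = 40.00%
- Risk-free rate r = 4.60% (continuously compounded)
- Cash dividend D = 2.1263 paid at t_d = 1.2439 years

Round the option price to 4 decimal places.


Answer: Price = 26.0201

Derivation:
PV(D) = D * exp(-r * t_d) = 2.1263 * 0.94438685 = 2.00804976
S_0' = S_0 - PV(D) = 103.6900 - 2.00804976 = 101.68195024
d1 = (ln(S_0'/K) + (r + sigma^2/2)*T) / (sigma*sqrt(T)) = 0.54223938
d2 = d1 - sigma*sqrt(T) = 0.05234144
exp(-rT) = 0.93332668
N(d1) = 0.70617320; N(d2) = 0.52087168
C = S_0' * N(d1) - K * exp(-rT) * N(d2) = 101.68195024 * 0.70617320 - 94.1800 * 0.93332668 * 0.52087168 = 26.0201


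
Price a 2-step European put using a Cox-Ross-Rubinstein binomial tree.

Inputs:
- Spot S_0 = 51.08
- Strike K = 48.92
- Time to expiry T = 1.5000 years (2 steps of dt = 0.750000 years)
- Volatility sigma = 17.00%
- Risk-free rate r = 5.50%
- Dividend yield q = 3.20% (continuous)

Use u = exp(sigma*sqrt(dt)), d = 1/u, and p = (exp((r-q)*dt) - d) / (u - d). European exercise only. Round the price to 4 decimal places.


dt = T/N = 0.750000
u = exp(sigma*sqrt(dt)) = 1.158614; d = 1/u = 0.863100
p = (exp((r-q)*dt) - d) / (u - d) = 0.522140
Discount per step: exp(-r*dt) = 0.959589
Stock lattice S(k, i) with i counting down-moves:
  k=0: S(0,0) = 51.0800
  k=1: S(1,0) = 59.1820; S(1,1) = 44.0872
  k=2: S(2,0) = 68.5691; S(2,1) = 51.0800; S(2,2) = 38.0516
Terminal payoffs V(N, i) = max(K - S_T, 0):
  V(2,0) = 0.000000; V(2,1) = 0.000000; V(2,2) = 10.868352
Backward induction: V(k, i) = exp(-r*dt) * [p * V(k+1, i) + (1-p) * V(k+1, i+1)].
  V(1,0) = exp(-r*dt) * [p*0.000000 + (1-p)*0.000000] = 0.000000
  V(1,1) = exp(-r*dt) * [p*0.000000 + (1-p)*10.868352] = 4.983679
  V(0,0) = exp(-r*dt) * [p*0.000000 + (1-p)*4.983679] = 2.285265

Answer: Price = V(0,0) = 2.2853


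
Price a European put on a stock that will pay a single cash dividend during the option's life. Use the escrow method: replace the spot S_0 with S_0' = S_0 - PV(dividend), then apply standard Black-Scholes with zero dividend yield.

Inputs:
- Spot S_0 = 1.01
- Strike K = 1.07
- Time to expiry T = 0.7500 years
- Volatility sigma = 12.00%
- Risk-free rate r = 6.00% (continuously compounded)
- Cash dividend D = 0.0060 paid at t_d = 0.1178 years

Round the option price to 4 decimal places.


PV(D) = D * exp(-r * t_d) = 0.0060 * 0.99295692 = 0.00595774
S_0' = S_0 - PV(D) = 1.0100 - 0.00595774 = 1.00404226
d1 = (ln(S_0'/K) + (r + sigma^2/2)*T) / (sigma*sqrt(T)) = -0.12725318
d2 = d1 - sigma*sqrt(T) = -0.23117622
exp(-rT) = 0.95599748
N(-d1) = 0.55062999; N(-d2) = 0.59141105
P = K * exp(-rT) * N(-d2) - S_0' * N(-d1) = 1.0700 * 0.95599748 * 0.59141105 - 1.00404226 * 0.55062999 = 0.0521

Answer: Price = 0.0521


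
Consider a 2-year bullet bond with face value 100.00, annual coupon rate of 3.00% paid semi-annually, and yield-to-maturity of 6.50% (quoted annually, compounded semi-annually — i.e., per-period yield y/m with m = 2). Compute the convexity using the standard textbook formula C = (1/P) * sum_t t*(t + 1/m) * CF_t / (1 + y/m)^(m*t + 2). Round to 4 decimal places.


Answer: Convexity = 4.5479

Derivation:
Coupon per period c = face * coupon_rate / m = 1.500000
Periods per year m = 2; per-period yield y/m = 0.032500
Number of cashflows N = 4
Cashflows (t years, CF_t, discount factor 1/(1+y/m)^(m*t), PV):
  t = 0.5000: CF_t = 1.500000, DF = 0.968523, PV = 1.452785
  t = 1.0000: CF_t = 1.500000, DF = 0.938037, PV = 1.407055
  t = 1.5000: CF_t = 1.500000, DF = 0.908510, PV = 1.362765
  t = 2.0000: CF_t = 101.500000, DF = 0.879913, PV = 89.311175
Price P = sum_t PV_t = 93.533780
Convexity numerator sum_t t*(t + 1/m) * CF_t / (1+y/m)^(m*t + 2):
  t = 0.5000: term = 0.681383
  t = 1.0000: term = 1.979804
  t = 1.5000: term = 3.834972
  t = 2.0000: term = 418.885845
Convexity = (1/P) * sum = 425.382004 / 93.533780 = 4.547897


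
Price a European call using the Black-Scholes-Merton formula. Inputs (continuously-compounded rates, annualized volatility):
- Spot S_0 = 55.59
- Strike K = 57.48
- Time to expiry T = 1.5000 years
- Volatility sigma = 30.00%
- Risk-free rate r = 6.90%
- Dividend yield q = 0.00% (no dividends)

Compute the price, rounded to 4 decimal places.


d1 = (ln(S/K) + (r - q + 0.5*sigma^2) * T) / (sigma * sqrt(T)) = 0.37440796
d2 = d1 - sigma * sqrt(T) = 0.00698450
exp(-rT) = 0.90167602; exp(-qT) = 1.00000000
C = S_0 * exp(-qT) * N(d1) - K * exp(-rT) * N(d2)
N(d1) = 0.64594959; N(d2) = 0.50278639
C = 55.5900 * 1.00000000 * 0.64594959 - 57.4800 * 0.90167602 * 0.50278639 = 9.8498

Answer: Price = 9.8498


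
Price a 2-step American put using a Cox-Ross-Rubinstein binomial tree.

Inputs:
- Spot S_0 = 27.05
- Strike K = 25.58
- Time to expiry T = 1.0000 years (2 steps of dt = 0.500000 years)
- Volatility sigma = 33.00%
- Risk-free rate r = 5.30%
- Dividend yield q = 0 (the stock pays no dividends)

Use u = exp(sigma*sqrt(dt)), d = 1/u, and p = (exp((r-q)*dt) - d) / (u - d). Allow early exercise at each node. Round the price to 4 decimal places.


dt = T/N = 0.500000
u = exp(sigma*sqrt(dt)) = 1.262817; d = 1/u = 0.791880
p = (exp((r-q)*dt) - d) / (u - d) = 0.498950
Discount per step: exp(-r*dt) = 0.973848
Stock lattice S(k, i) with i counting down-moves:
  k=0: S(0,0) = 27.0500
  k=1: S(1,0) = 34.1592; S(1,1) = 21.4204
  k=2: S(2,0) = 43.1368; S(2,1) = 27.0500; S(2,2) = 16.9624
Terminal payoffs V(N, i) = max(K - S_T, 0):
  V(2,0) = 0.000000; V(2,1) = 0.000000; V(2,2) = 8.617644
Backward induction: V(k, i) = exp(-r*dt) * [p * V(k+1, i) + (1-p) * V(k+1, i+1)]; then take max(V_cont, immediate exercise) for American.
  V(1,0) = exp(-r*dt) * [p*0.000000 + (1-p)*0.000000] = 0.000000; exercise = 0.000000; V(1,0) = max -> 0.000000
  V(1,1) = exp(-r*dt) * [p*0.000000 + (1-p)*8.617644] = 4.204950; exercise = 4.159642; V(1,1) = max -> 4.204950
  V(0,0) = exp(-r*dt) * [p*0.000000 + (1-p)*4.204950] = 2.051791; exercise = 0.000000; V(0,0) = max -> 2.051791

Answer: Price = V(0,0) = 2.0518


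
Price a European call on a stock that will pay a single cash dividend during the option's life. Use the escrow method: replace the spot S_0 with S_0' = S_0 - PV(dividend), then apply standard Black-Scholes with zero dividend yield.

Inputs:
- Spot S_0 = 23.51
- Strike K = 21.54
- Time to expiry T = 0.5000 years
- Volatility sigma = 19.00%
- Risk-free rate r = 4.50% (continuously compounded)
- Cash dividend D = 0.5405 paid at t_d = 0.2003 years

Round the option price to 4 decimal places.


PV(D) = D * exp(-r * t_d) = 0.5405 * 0.99102700 = 0.53565009
S_0' = S_0 - PV(D) = 23.5100 - 0.53565009 = 22.97434991
d1 = (ln(S_0'/K) + (r + sigma^2/2)*T) / (sigma*sqrt(T)) = 0.71448823
d2 = d1 - sigma*sqrt(T) = 0.58013795
exp(-rT) = 0.97775124
N(d1) = 0.76253734; N(d2) = 0.71908920
C = S_0' * N(d1) - K * exp(-rT) * N(d2) = 22.97434991 * 0.76253734 - 21.5400 * 0.97775124 * 0.71908920 = 2.3742

Answer: Price = 2.3742


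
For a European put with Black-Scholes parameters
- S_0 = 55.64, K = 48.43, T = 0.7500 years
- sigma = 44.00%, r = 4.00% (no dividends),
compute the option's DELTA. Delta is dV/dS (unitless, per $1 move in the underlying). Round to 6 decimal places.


Answer: Delta = -0.263215

Derivation:
d1 = 0.6334658565; d2 = 0.2524146789
phi(d1) = 0.3264175043; exp(-qT) = 1.0000000000; exp(-rT) = 0.9704455335
N(-d1) = 0.2632147353
Delta = -exp(-qT) * N(-d1) = -1.0000000000 * 0.2632147353 = -0.263215


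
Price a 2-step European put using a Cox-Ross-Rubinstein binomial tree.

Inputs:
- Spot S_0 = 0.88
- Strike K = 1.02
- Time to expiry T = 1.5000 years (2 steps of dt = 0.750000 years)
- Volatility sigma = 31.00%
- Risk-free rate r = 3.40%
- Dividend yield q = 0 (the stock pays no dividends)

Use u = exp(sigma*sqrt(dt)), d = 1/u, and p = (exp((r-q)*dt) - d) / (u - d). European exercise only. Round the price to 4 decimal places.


Answer: Price = V(0,0) = 0.1959

Derivation:
dt = T/N = 0.750000
u = exp(sigma*sqrt(dt)) = 1.307959; d = 1/u = 0.764550
p = (exp((r-q)*dt) - d) / (u - d) = 0.480813
Discount per step: exp(-r*dt) = 0.974822
Stock lattice S(k, i) with i counting down-moves:
  k=0: S(0,0) = 0.8800
  k=1: S(1,0) = 1.1510; S(1,1) = 0.6728
  k=2: S(2,0) = 1.5055; S(2,1) = 0.8800; S(2,2) = 0.5144
Terminal payoffs V(N, i) = max(K - S_T, 0):
  V(2,0) = 0.000000; V(2,1) = 0.140000; V(2,2) = 0.505608
Backward induction: V(k, i) = exp(-r*dt) * [p * V(k+1, i) + (1-p) * V(k+1, i+1)].
  V(1,0) = exp(-r*dt) * [p*0.000000 + (1-p)*0.140000] = 0.070856
  V(1,1) = exp(-r*dt) * [p*0.140000 + (1-p)*0.505608] = 0.321515
  V(0,0) = exp(-r*dt) * [p*0.070856 + (1-p)*0.321515] = 0.195934


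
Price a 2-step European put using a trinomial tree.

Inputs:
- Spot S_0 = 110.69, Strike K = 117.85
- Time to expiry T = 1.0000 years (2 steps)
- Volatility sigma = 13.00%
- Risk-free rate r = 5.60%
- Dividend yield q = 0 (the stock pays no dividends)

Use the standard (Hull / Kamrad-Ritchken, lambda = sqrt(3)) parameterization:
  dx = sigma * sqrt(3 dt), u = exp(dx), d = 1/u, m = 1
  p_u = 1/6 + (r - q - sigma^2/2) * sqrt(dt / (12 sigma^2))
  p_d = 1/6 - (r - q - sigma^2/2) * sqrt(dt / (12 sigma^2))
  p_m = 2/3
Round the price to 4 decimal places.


Answer: Price = V(0,0) = 6.3287

Derivation:
dt = T/N = 0.500000; dx = sigma*sqrt(3*dt) = 0.159217
u = exp(dx) = 1.172592; d = 1/u = 0.852811
p_u = 0.241329, p_m = 0.666667, p_d = 0.092004
Discount per step: exp(-r*dt) = 0.972388
Stock lattice S(k, j) with j the centered position index:
  k=0: S(0,+0) = 110.6900
  k=1: S(1,-1) = 94.3977; S(1,+0) = 110.6900; S(1,+1) = 129.7942
  k=2: S(2,-2) = 80.5034; S(2,-1) = 94.3977; S(2,+0) = 110.6900; S(2,+1) = 129.7942; S(2,+2) = 152.1957
Terminal payoffs V(N, j) = max(K - S_T, 0):
  V(2,-2) = 37.346567; V(2,-1) = 23.452304; V(2,+0) = 7.160000; V(2,+1) = 0.000000; V(2,+2) = 0.000000
Backward induction: V(k, j) = exp(-r*dt) * [p_u * V(k+1, j+1) + p_m * V(k+1, j) + p_d * V(k+1, j-1)]
  V(1,-1) = exp(-r*dt) * [p_u*7.160000 + p_m*23.452304 + p_d*37.346567] = 20.224541
  V(1,+0) = exp(-r*dt) * [p_u*0.000000 + p_m*7.160000 + p_d*23.452304] = 6.739669
  V(1,+1) = exp(-r*dt) * [p_u*0.000000 + p_m*0.000000 + p_d*7.160000] = 0.640562
  V(0,+0) = exp(-r*dt) * [p_u*0.640562 + p_m*6.739669 + p_d*20.224541] = 6.328736


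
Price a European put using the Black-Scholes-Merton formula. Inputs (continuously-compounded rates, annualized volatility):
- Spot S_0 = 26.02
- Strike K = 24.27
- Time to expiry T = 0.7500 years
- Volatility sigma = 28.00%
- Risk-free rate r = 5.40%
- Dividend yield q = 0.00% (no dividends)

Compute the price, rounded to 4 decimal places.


Answer: Price = 1.2632

Derivation:
d1 = (ln(S/K) + (r - q + 0.5*sigma^2) * T) / (sigma * sqrt(T)) = 0.57538915
d2 = d1 - sigma * sqrt(T) = 0.33290203
exp(-rT) = 0.96030916; exp(-qT) = 1.00000000
P = K * exp(-rT) * N(-d2) - S_0 * exp(-qT) * N(-d1)
N(-d1) = 0.28251407; N(-d2) = 0.36960412
P = 24.2700 * 0.96030916 * 0.36960412 - 26.0200 * 1.00000000 * 0.28251407 = 1.2632


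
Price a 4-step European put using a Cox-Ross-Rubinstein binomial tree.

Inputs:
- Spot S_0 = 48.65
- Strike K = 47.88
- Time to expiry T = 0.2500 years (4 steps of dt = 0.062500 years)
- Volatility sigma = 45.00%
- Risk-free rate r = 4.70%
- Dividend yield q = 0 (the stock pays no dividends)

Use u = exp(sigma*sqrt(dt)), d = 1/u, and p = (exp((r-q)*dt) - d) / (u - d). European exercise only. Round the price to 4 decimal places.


dt = T/N = 0.062500
u = exp(sigma*sqrt(dt)) = 1.119072; d = 1/u = 0.893597
p = (exp((r-q)*dt) - d) / (u - d) = 0.484952
Discount per step: exp(-r*dt) = 0.997067
Stock lattice S(k, i) with i counting down-moves:
  k=0: S(0,0) = 48.6500
  k=1: S(1,0) = 54.4429; S(1,1) = 43.4735
  k=2: S(2,0) = 60.9255; S(2,1) = 48.6500; S(2,2) = 38.8478
  k=3: S(3,0) = 68.1800; S(3,1) = 54.4429; S(3,2) = 43.4735; S(3,3) = 34.7143
  k=4: S(4,0) = 76.2984; S(4,1) = 60.9255; S(4,2) = 48.6500; S(4,3) = 38.8478; S(4,4) = 31.0206
Terminal payoffs V(N, i) = max(K - S_T, 0):
  V(4,0) = 0.000000; V(4,1) = 0.000000; V(4,2) = 0.000000; V(4,3) = 9.032186; V(4,4) = 16.859390
Backward induction: V(k, i) = exp(-r*dt) * [p * V(k+1, i) + (1-p) * V(k+1, i+1)].
  V(3,0) = exp(-r*dt) * [p*0.000000 + (1-p)*0.000000] = 0.000000
  V(3,1) = exp(-r*dt) * [p*0.000000 + (1-p)*0.000000] = 0.000000
  V(3,2) = exp(-r*dt) * [p*0.000000 + (1-p)*9.032186] = 4.638366
  V(3,3) = exp(-r*dt) * [p*9.032186 + (1-p)*16.859390] = 13.025255
  V(2,0) = exp(-r*dt) * [p*0.000000 + (1-p)*0.000000] = 0.000000
  V(2,1) = exp(-r*dt) * [p*0.000000 + (1-p)*4.638366] = 2.381974
  V(2,2) = exp(-r*dt) * [p*4.638366 + (1-p)*13.025255] = 8.931742
  V(1,0) = exp(-r*dt) * [p*0.000000 + (1-p)*2.381974] = 1.223233
  V(1,1) = exp(-r*dt) * [p*2.381974 + (1-p)*8.931742] = 5.738538
  V(0,0) = exp(-r*dt) * [p*1.223233 + (1-p)*5.738538] = 3.538423

Answer: Price = V(0,0) = 3.5384


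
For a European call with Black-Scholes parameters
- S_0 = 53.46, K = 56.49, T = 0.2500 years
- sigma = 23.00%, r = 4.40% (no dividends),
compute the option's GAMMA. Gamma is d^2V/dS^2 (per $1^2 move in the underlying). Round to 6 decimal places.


Answer: Gamma = 0.061528

Derivation:
d1 = -0.3262384402; d2 = -0.4412384402
phi(d1) = 0.3782672611; exp(-qT) = 1.0000000000; exp(-rT) = 0.9890602788
Gamma = exp(-qT) * phi(d1) / (S * sigma * sqrt(T)) = 1.0000000000 * 0.3782672611 / (53.4600 * 0.2300 * 0.5000000000) = 0.061528


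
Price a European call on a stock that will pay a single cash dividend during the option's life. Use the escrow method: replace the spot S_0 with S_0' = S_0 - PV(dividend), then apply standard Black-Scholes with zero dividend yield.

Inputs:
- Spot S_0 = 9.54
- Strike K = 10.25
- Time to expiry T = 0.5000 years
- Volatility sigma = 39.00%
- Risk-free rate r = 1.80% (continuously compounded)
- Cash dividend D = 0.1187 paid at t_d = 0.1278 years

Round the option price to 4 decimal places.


PV(D) = D * exp(-r * t_d) = 0.1187 * 0.99770224 = 0.11842726
S_0' = S_0 - PV(D) = 9.5400 - 0.11842726 = 9.42157274
d1 = (ln(S_0'/K) + (r + sigma^2/2)*T) / (sigma*sqrt(T)) = -0.13507797
d2 = d1 - sigma*sqrt(T) = -0.41084961
exp(-rT) = 0.99104038
N(d1) = 0.44627512; N(d2) = 0.34059141
C = S_0' * N(d1) - K * exp(-rT) * N(d2) = 9.42157274 * 0.44627512 - 10.2500 * 0.99104038 * 0.34059141 = 0.7448

Answer: Price = 0.7448


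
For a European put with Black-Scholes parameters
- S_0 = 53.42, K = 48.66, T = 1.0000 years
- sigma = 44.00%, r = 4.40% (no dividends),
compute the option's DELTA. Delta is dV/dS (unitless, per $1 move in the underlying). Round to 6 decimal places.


Answer: Delta = -0.297325

Derivation:
d1 = 0.5321087962; d2 = 0.0921087962
phi(d1) = 0.3462797105; exp(-qT) = 1.0000000000; exp(-rT) = 0.9569539575
N(-d1) = 0.2973253227
Delta = -exp(-qT) * N(-d1) = -1.0000000000 * 0.2973253227 = -0.297325


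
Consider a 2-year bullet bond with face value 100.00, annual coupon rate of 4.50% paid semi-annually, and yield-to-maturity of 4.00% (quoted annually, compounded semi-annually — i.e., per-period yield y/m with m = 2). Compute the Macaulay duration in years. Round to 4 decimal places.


Answer: Macaulay duration = 1.9353 years

Derivation:
Coupon per period c = face * coupon_rate / m = 2.250000
Periods per year m = 2; per-period yield y/m = 0.020000
Number of cashflows N = 4
Cashflows (t years, CF_t, discount factor 1/(1+y/m)^(m*t), PV):
  t = 0.5000: CF_t = 2.250000, DF = 0.980392, PV = 2.205882
  t = 1.0000: CF_t = 2.250000, DF = 0.961169, PV = 2.162630
  t = 1.5000: CF_t = 2.250000, DF = 0.942322, PV = 2.120225
  t = 2.0000: CF_t = 102.250000, DF = 0.923845, PV = 94.463195
Price P = sum_t PV_t = 100.951932
Macaulay numerator sum_t t * PV_t:
  t * PV_t at t = 0.5000: 1.102941
  t * PV_t at t = 1.0000: 2.162630
  t * PV_t at t = 1.5000: 3.180338
  t * PV_t at t = 2.0000: 188.926390
Macaulay duration D = (sum_t t * PV_t) / P = 195.372298 / 100.951932 = 1.935300


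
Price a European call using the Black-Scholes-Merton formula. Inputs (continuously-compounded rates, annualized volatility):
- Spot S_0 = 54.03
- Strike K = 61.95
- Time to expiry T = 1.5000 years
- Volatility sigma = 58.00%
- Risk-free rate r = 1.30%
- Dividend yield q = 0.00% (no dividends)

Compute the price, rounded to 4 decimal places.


d1 = (ln(S/K) + (r - q + 0.5*sigma^2) * T) / (sigma * sqrt(T)) = 0.19006329
d2 = d1 - sigma * sqrt(T) = -0.52028874
exp(-rT) = 0.98068890; exp(-qT) = 1.00000000
C = S_0 * exp(-qT) * N(d1) - K * exp(-rT) * N(d2)
N(d1) = 0.57537023; N(d2) = 0.30143117
C = 54.0300 * 1.00000000 * 0.57537023 - 61.9500 * 0.98068890 * 0.30143117 = 12.7742

Answer: Price = 12.7742


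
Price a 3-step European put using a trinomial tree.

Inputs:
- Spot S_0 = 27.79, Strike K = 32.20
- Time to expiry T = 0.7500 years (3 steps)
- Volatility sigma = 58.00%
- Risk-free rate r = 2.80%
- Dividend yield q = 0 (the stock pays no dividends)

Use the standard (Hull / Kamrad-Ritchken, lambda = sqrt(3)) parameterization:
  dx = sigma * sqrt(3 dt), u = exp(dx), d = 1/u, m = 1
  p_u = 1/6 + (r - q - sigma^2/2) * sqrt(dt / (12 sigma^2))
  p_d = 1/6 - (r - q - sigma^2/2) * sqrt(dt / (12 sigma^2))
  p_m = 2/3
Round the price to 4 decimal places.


Answer: Price = V(0,0) = 7.9894

Derivation:
dt = T/N = 0.250000; dx = sigma*sqrt(3*dt) = 0.502295
u = exp(dx) = 1.652509; d = 1/u = 0.605140
p_u = 0.131777, p_m = 0.666667, p_d = 0.201557
Discount per step: exp(-r*dt) = 0.993024
Stock lattice S(k, j) with j the centered position index:
  k=0: S(0,+0) = 27.7900
  k=1: S(1,-1) = 16.8169; S(1,+0) = 27.7900; S(1,+1) = 45.9232
  k=2: S(2,-2) = 10.1766; S(2,-1) = 16.8169; S(2,+0) = 27.7900; S(2,+1) = 45.9232; S(2,+2) = 75.8885
  k=3: S(3,-3) = 6.1582; S(3,-2) = 10.1766; S(3,-1) = 16.8169; S(3,+0) = 27.7900; S(3,+1) = 45.9232; S(3,+2) = 75.8885; S(3,+3) = 125.4065
Terminal payoffs V(N, j) = max(K - S_T, 0):
  V(3,-3) = 26.041754; V(3,-2) = 22.023443; V(3,-1) = 15.383147; V(3,+0) = 4.410000; V(3,+1) = 0.000000; V(3,+2) = 0.000000; V(3,+3) = 0.000000
Backward induction: V(k, j) = exp(-r*dt) * [p_u * V(k+1, j+1) + p_m * V(k+1, j) + p_d * V(k+1, j-1)]
  V(2,-2) = exp(-r*dt) * [p_u*15.383147 + p_m*22.023443 + p_d*26.041754] = 21.805151
  V(2,-1) = exp(-r*dt) * [p_u*4.410000 + p_m*15.383147 + p_d*22.023443] = 15.168981
  V(2,+0) = exp(-r*dt) * [p_u*0.000000 + p_m*4.410000 + p_d*15.383147] = 5.998438
  V(2,+1) = exp(-r*dt) * [p_u*0.000000 + p_m*0.000000 + p_d*4.410000] = 0.882664
  V(2,+2) = exp(-r*dt) * [p_u*0.000000 + p_m*0.000000 + p_d*0.000000] = 0.000000
  V(1,-1) = exp(-r*dt) * [p_u*5.998438 + p_m*15.168981 + p_d*21.805151] = 15.191367
  V(1,+0) = exp(-r*dt) * [p_u*0.882664 + p_m*5.998438 + p_d*15.168981] = 7.122647
  V(1,+1) = exp(-r*dt) * [p_u*0.000000 + p_m*0.882664 + p_d*5.998438] = 1.784929
  V(0,+0) = exp(-r*dt) * [p_u*1.784929 + p_m*7.122647 + p_d*15.191367] = 7.989441


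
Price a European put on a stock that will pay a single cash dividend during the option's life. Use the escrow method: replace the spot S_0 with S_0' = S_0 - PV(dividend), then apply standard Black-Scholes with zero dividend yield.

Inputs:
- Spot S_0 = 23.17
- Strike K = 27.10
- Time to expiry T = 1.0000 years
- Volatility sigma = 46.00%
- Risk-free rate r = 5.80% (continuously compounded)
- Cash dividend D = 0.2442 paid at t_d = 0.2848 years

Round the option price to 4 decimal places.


Answer: Price = 5.8543

Derivation:
PV(D) = D * exp(-r * t_d) = 0.2442 * 0.98361728 = 0.24019934
S_0' = S_0 - PV(D) = 23.1700 - 0.24019934 = 22.92980066
d1 = (ln(S_0'/K) + (r + sigma^2/2)*T) / (sigma*sqrt(T)) = -0.00716592
d2 = d1 - sigma*sqrt(T) = -0.46716592
exp(-rT) = 0.94364995
N(-d1) = 0.50285877; N(-d2) = 0.67980941
P = K * exp(-rT) * N(-d2) - S_0' * N(-d1) = 27.1000 * 0.94364995 * 0.67980941 - 22.92980066 * 0.50285877 = 5.8543


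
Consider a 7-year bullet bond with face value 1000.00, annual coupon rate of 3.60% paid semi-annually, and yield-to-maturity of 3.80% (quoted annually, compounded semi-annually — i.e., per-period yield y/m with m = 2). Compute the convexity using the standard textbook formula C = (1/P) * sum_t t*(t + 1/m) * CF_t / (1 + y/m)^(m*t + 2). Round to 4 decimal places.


Coupon per period c = face * coupon_rate / m = 18.000000
Periods per year m = 2; per-period yield y/m = 0.019000
Number of cashflows N = 14
Cashflows (t years, CF_t, discount factor 1/(1+y/m)^(m*t), PV):
  t = 0.5000: CF_t = 18.000000, DF = 0.981354, PV = 17.664377
  t = 1.0000: CF_t = 18.000000, DF = 0.963056, PV = 17.335012
  t = 1.5000: CF_t = 18.000000, DF = 0.945099, PV = 17.011788
  t = 2.0000: CF_t = 18.000000, DF = 0.927477, PV = 16.694590
  t = 2.5000: CF_t = 18.000000, DF = 0.910184, PV = 16.383308
  t = 3.0000: CF_t = 18.000000, DF = 0.893213, PV = 16.077829
  t = 3.5000: CF_t = 18.000000, DF = 0.876558, PV = 15.778046
  t = 4.0000: CF_t = 18.000000, DF = 0.860214, PV = 15.483853
  t = 4.5000: CF_t = 18.000000, DF = 0.844175, PV = 15.195145
  t = 5.0000: CF_t = 18.000000, DF = 0.828434, PV = 14.911820
  t = 5.5000: CF_t = 18.000000, DF = 0.812988, PV = 14.633779
  t = 6.0000: CF_t = 18.000000, DF = 0.797829, PV = 14.360921
  t = 6.5000: CF_t = 18.000000, DF = 0.782953, PV = 14.093151
  t = 7.0000: CF_t = 1018.000000, DF = 0.768354, PV = 782.184493
Price P = sum_t PV_t = 987.808112
Convexity numerator sum_t t*(t + 1/m) * CF_t / (1+y/m)^(m*t + 2):
  t = 0.5000: term = 8.505894
  t = 1.0000: term = 25.041886
  t = 1.5000: term = 49.149923
  t = 2.0000: term = 80.389144
  t = 2.5000: term = 118.335345
  t = 3.0000: term = 162.580454
  t = 3.5000: term = 212.732030
  t = 4.0000: term = 268.412768
  t = 4.5000: term = 329.260019
  t = 5.0000: term = 394.925331
  t = 5.5000: term = 465.073991
  t = 6.0000: term = 539.384592
  t = 6.5000: term = 617.548600
  t = 7.0000: term = 39547.600403
Convexity = (1/P) * sum = 42818.940379 / 987.808112 = 43.347427

Answer: Convexity = 43.3474


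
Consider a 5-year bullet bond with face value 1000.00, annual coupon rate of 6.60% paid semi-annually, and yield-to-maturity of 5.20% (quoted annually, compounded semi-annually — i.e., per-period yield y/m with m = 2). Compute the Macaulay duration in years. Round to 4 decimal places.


Answer: Macaulay duration = 4.3620 years

Derivation:
Coupon per period c = face * coupon_rate / m = 33.000000
Periods per year m = 2; per-period yield y/m = 0.026000
Number of cashflows N = 10
Cashflows (t years, CF_t, discount factor 1/(1+y/m)^(m*t), PV):
  t = 0.5000: CF_t = 33.000000, DF = 0.974659, PV = 32.163743
  t = 1.0000: CF_t = 33.000000, DF = 0.949960, PV = 31.348677
  t = 1.5000: CF_t = 33.000000, DF = 0.925887, PV = 30.554266
  t = 2.0000: CF_t = 33.000000, DF = 0.902424, PV = 29.779987
  t = 2.5000: CF_t = 33.000000, DF = 0.879555, PV = 29.025328
  t = 3.0000: CF_t = 33.000000, DF = 0.857266, PV = 28.289793
  t = 3.5000: CF_t = 33.000000, DF = 0.835542, PV = 27.572898
  t = 4.0000: CF_t = 33.000000, DF = 0.814369, PV = 26.874170
  t = 4.5000: CF_t = 33.000000, DF = 0.793732, PV = 26.193148
  t = 5.0000: CF_t = 1033.000000, DF = 0.773618, PV = 799.147074
Price P = sum_t PV_t = 1060.949083
Macaulay numerator sum_t t * PV_t:
  t * PV_t at t = 0.5000: 16.081871
  t * PV_t at t = 1.0000: 31.348677
  t * PV_t at t = 1.5000: 45.831399
  t * PV_t at t = 2.0000: 59.559973
  t * PV_t at t = 2.5000: 72.563320
  t * PV_t at t = 3.0000: 84.869380
  t * PV_t at t = 3.5000: 96.505143
  t * PV_t at t = 4.0000: 107.496678
  t * PV_t at t = 4.5000: 117.869165
  t * PV_t at t = 5.0000: 3995.735371
Macaulay duration D = (sum_t t * PV_t) / P = 4627.860978 / 1060.949083 = 4.362001


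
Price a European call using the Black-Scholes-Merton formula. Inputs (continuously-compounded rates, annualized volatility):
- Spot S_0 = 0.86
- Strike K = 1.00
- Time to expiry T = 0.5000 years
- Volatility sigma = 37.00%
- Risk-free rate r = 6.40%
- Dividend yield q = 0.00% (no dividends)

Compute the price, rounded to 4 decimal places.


d1 = (ln(S/K) + (r - q + 0.5*sigma^2) * T) / (sigma * sqrt(T)) = -0.32334995
d2 = d1 - sigma * sqrt(T) = -0.58497946
exp(-rT) = 0.96850658; exp(-qT) = 1.00000000
C = S_0 * exp(-qT) * N(d1) - K * exp(-rT) * N(d2)
N(d1) = 0.37321511; N(d2) = 0.27928076
C = 0.8600 * 1.00000000 * 0.37321511 - 1.0000 * 0.96850658 * 0.27928076 = 0.0505

Answer: Price = 0.0505


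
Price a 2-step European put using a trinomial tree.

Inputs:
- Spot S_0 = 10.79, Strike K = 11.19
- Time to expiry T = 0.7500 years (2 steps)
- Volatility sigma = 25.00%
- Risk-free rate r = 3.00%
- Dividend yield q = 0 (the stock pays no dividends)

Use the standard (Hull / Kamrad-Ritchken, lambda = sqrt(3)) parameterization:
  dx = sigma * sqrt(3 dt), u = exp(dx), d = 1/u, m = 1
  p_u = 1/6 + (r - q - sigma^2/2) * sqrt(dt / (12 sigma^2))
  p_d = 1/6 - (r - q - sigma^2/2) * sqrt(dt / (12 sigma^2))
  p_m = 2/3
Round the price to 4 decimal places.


dt = T/N = 0.375000; dx = sigma*sqrt(3*dt) = 0.265165
u = exp(dx) = 1.303646; d = 1/u = 0.767079
p_u = 0.165783, p_m = 0.666667, p_d = 0.167551
Discount per step: exp(-r*dt) = 0.988813
Stock lattice S(k, j) with j the centered position index:
  k=0: S(0,+0) = 10.7900
  k=1: S(1,-1) = 8.2768; S(1,+0) = 10.7900; S(1,+1) = 14.0663
  k=2: S(2,-2) = 6.3490; S(2,-1) = 8.2768; S(2,+0) = 10.7900; S(2,+1) = 14.0663; S(2,+2) = 18.3375
Terminal payoffs V(N, j) = max(K - S_T, 0):
  V(2,-2) = 4.841048; V(2,-1) = 2.913214; V(2,+0) = 0.400000; V(2,+1) = 0.000000; V(2,+2) = 0.000000
Backward induction: V(k, j) = exp(-r*dt) * [p_u * V(k+1, j+1) + p_m * V(k+1, j) + p_d * V(k+1, j-1)]
  V(1,-1) = exp(-r*dt) * [p_u*0.400000 + p_m*2.913214 + p_d*4.841048] = 2.788034
  V(1,+0) = exp(-r*dt) * [p_u*0.000000 + p_m*0.400000 + p_d*2.913214] = 0.746334
  V(1,+1) = exp(-r*dt) * [p_u*0.000000 + p_m*0.000000 + p_d*0.400000] = 0.066270
  V(0,+0) = exp(-r*dt) * [p_u*0.066270 + p_m*0.746334 + p_d*2.788034] = 0.964764

Answer: Price = V(0,0) = 0.9648


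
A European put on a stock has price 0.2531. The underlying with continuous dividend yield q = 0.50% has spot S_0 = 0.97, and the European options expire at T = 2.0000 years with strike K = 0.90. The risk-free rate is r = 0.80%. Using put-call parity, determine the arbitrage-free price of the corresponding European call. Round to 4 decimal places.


Put-call parity: C - P = S_0 * exp(-qT) - K * exp(-rT).
S_0 * exp(-qT) = 0.9700 * 0.99004983 = 0.96034834
K * exp(-rT) = 0.9000 * 0.98412732 = 0.88571459
C = P + S*exp(-qT) - K*exp(-rT)
C = 0.2531 + 0.96034834 - 0.88571459 = 0.3277

Answer: Call price = 0.3277


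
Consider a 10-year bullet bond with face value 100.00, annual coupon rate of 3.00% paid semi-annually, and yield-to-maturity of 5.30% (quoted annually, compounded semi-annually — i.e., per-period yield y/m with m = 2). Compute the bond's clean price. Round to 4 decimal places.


Coupon per period c = face * coupon_rate / m = 1.500000
Periods per year m = 2; per-period yield y/m = 0.026500
Number of cashflows N = 20
Cashflows (t years, CF_t, discount factor 1/(1+y/m)^(m*t), PV):
  t = 0.5000: CF_t = 1.500000, DF = 0.974184, PV = 1.461276
  t = 1.0000: CF_t = 1.500000, DF = 0.949035, PV = 1.423552
  t = 1.5000: CF_t = 1.500000, DF = 0.924535, PV = 1.386802
  t = 2.0000: CF_t = 1.500000, DF = 0.900667, PV = 1.351000
  t = 2.5000: CF_t = 1.500000, DF = 0.877415, PV = 1.316123
  t = 3.0000: CF_t = 1.500000, DF = 0.854764, PV = 1.282146
  t = 3.5000: CF_t = 1.500000, DF = 0.832698, PV = 1.249046
  t = 4.0000: CF_t = 1.500000, DF = 0.811201, PV = 1.216801
  t = 4.5000: CF_t = 1.500000, DF = 0.790259, PV = 1.185388
  t = 5.0000: CF_t = 1.500000, DF = 0.769858, PV = 1.154787
  t = 5.5000: CF_t = 1.500000, DF = 0.749983, PV = 1.124975
  t = 6.0000: CF_t = 1.500000, DF = 0.730622, PV = 1.095933
  t = 6.5000: CF_t = 1.500000, DF = 0.711760, PV = 1.067640
  t = 7.0000: CF_t = 1.500000, DF = 0.693385, PV = 1.040078
  t = 7.5000: CF_t = 1.500000, DF = 0.675485, PV = 1.013227
  t = 8.0000: CF_t = 1.500000, DF = 0.658047, PV = 0.987070
  t = 8.5000: CF_t = 1.500000, DF = 0.641059, PV = 0.961588
  t = 9.0000: CF_t = 1.500000, DF = 0.624509, PV = 0.936764
  t = 9.5000: CF_t = 1.500000, DF = 0.608387, PV = 0.912580
  t = 10.0000: CF_t = 101.500000, DF = 0.592681, PV = 60.157111
Price P = sum_t PV_t = 82.323888

Answer: Price = 82.3239


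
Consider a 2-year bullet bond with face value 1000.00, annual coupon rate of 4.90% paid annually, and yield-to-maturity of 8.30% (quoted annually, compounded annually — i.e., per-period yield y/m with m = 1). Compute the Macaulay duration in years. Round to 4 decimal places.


Coupon per period c = face * coupon_rate / m = 49.000000
Periods per year m = 1; per-period yield y/m = 0.083000
Number of cashflows N = 2
Cashflows (t years, CF_t, discount factor 1/(1+y/m)^(m*t), PV):
  t = 1.0000: CF_t = 49.000000, DF = 0.923361, PV = 45.244691
  t = 2.0000: CF_t = 1049.000000, DF = 0.852596, PV = 894.372784
Price P = sum_t PV_t = 939.617474
Macaulay numerator sum_t t * PV_t:
  t * PV_t at t = 1.0000: 45.244691
  t * PV_t at t = 2.0000: 1788.745568
Macaulay duration D = (sum_t t * PV_t) / P = 1833.990258 / 939.617474 = 1.951848

Answer: Macaulay duration = 1.9518 years


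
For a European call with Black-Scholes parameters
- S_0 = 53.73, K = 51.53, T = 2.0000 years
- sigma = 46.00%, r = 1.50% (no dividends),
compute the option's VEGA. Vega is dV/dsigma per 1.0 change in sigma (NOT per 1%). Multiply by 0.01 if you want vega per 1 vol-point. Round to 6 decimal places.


d1 = 0.4356505514; d2 = -0.2148876873
phi(d1) = 0.3628251524; exp(-qT) = 1.0000000000; exp(-rT) = 0.9704455335
Vega = S * exp(-qT) * phi(d1) * sqrt(T) = 53.7300 * 1.0000000000 * 0.3628251524 * 1.4142135624 = 27.569521

Answer: Vega = 27.569521


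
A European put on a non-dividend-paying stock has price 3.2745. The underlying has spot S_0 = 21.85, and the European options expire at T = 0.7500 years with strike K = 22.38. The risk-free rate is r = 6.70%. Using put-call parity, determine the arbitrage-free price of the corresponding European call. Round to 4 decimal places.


Put-call parity: C - P = S_0 * exp(-qT) - K * exp(-rT).
S_0 * exp(-qT) = 21.8500 * 1.00000000 = 21.85000000
K * exp(-rT) = 22.3800 * 0.95099165 = 21.28319306
C = P + S*exp(-qT) - K*exp(-rT)
C = 3.2745 + 21.85000000 - 21.28319306 = 3.8413

Answer: Call price = 3.8413


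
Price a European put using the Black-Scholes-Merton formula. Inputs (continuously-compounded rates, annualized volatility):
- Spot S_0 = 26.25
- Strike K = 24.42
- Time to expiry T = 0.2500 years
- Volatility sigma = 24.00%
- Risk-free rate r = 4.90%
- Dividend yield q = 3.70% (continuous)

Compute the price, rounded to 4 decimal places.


Answer: Price = 0.4845

Derivation:
d1 = (ln(S/K) + (r - q + 0.5*sigma^2) * T) / (sigma * sqrt(T)) = 0.68719600
d2 = d1 - sigma * sqrt(T) = 0.56719600
exp(-rT) = 0.98782473; exp(-qT) = 0.99079265
P = K * exp(-rT) * N(-d2) - S_0 * exp(-qT) * N(-d1)
N(-d1) = 0.24597961; N(-d2) = 0.28529051
P = 24.4200 * 0.98782473 * 0.28529051 - 26.2500 * 0.99079265 * 0.24597961 = 0.4845


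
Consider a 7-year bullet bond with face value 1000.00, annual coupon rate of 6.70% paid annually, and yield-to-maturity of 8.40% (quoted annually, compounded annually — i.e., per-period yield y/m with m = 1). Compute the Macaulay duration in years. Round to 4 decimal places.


Answer: Macaulay duration = 5.7479 years

Derivation:
Coupon per period c = face * coupon_rate / m = 67.000000
Periods per year m = 1; per-period yield y/m = 0.084000
Number of cashflows N = 7
Cashflows (t years, CF_t, discount factor 1/(1+y/m)^(m*t), PV):
  t = 1.0000: CF_t = 67.000000, DF = 0.922509, PV = 61.808118
  t = 2.0000: CF_t = 67.000000, DF = 0.851023, PV = 57.018559
  t = 3.0000: CF_t = 67.000000, DF = 0.785077, PV = 52.600147
  t = 4.0000: CF_t = 67.000000, DF = 0.724241, PV = 48.524121
  t = 5.0000: CF_t = 67.000000, DF = 0.668119, PV = 44.763949
  t = 6.0000: CF_t = 67.000000, DF = 0.616346, PV = 41.295156
  t = 7.0000: CF_t = 1067.000000, DF = 0.568585, PV = 606.679673
Price P = sum_t PV_t = 912.689722
Macaulay numerator sum_t t * PV_t:
  t * PV_t at t = 1.0000: 61.808118
  t * PV_t at t = 2.0000: 114.037118
  t * PV_t at t = 3.0000: 157.800440
  t * PV_t at t = 4.0000: 194.096483
  t * PV_t at t = 5.0000: 223.819745
  t * PV_t at t = 6.0000: 247.770935
  t * PV_t at t = 7.0000: 4246.757711
Macaulay duration D = (sum_t t * PV_t) / P = 5246.090550 / 912.689722 = 5.747945


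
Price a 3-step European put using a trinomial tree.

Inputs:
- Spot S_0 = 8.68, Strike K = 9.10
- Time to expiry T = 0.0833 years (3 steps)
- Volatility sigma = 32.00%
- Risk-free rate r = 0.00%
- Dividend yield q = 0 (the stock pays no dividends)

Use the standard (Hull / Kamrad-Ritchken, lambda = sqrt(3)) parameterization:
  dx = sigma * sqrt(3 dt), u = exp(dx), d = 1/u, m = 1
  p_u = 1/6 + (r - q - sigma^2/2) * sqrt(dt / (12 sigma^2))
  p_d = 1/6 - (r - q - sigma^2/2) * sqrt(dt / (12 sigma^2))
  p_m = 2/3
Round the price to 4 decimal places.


Answer: Price = V(0,0) = 0.5918

Derivation:
dt = T/N = 0.027767; dx = sigma*sqrt(3*dt) = 0.092358
u = exp(dx) = 1.096757; d = 1/u = 0.911779
p_u = 0.158970, p_m = 0.666667, p_d = 0.174363
Discount per step: exp(-r*dt) = 1.000000
Stock lattice S(k, j) with j the centered position index:
  k=0: S(0,+0) = 8.6800
  k=1: S(1,-1) = 7.9142; S(1,+0) = 8.6800; S(1,+1) = 9.5199
  k=2: S(2,-2) = 7.2160; S(2,-1) = 7.9142; S(2,+0) = 8.6800; S(2,+1) = 9.5199; S(2,+2) = 10.4410
  k=3: S(3,-3) = 6.5794; S(3,-2) = 7.2160; S(3,-1) = 7.9142; S(3,+0) = 8.6800; S(3,+1) = 9.5199; S(3,+2) = 10.4410; S(3,+3) = 11.4512
Terminal payoffs V(N, j) = max(K - S_T, 0):
  V(3,-3) = 2.520565; V(3,-2) = 1.883959; V(3,-1) = 1.185758; V(3,+0) = 0.420000; V(3,+1) = 0.000000; V(3,+2) = 0.000000; V(3,+3) = 0.000000
Backward induction: V(k, j) = exp(-r*dt) * [p_u * V(k+1, j+1) + p_m * V(k+1, j) + p_d * V(k+1, j-1)]
  V(2,-2) = exp(-r*dt) * [p_u*1.185758 + p_m*1.883959 + p_d*2.520565] = 1.883967
  V(2,-1) = exp(-r*dt) * [p_u*0.420000 + p_m*1.185758 + p_d*1.883959] = 1.185766
  V(2,+0) = exp(-r*dt) * [p_u*0.000000 + p_m*0.420000 + p_d*1.185758] = 0.486752
  V(2,+1) = exp(-r*dt) * [p_u*0.000000 + p_m*0.000000 + p_d*0.420000] = 0.073233
  V(2,+2) = exp(-r*dt) * [p_u*0.000000 + p_m*0.000000 + p_d*0.000000] = 0.000000
  V(1,-1) = exp(-r*dt) * [p_u*0.486752 + p_m*1.185766 + p_d*1.883967] = 1.196384
  V(1,+0) = exp(-r*dt) * [p_u*0.073233 + p_m*0.486752 + p_d*1.185766] = 0.542897
  V(1,+1) = exp(-r*dt) * [p_u*0.000000 + p_m*0.073233 + p_d*0.486752] = 0.133693
  V(0,+0) = exp(-r*dt) * [p_u*0.133693 + p_m*0.542897 + p_d*1.196384] = 0.591790


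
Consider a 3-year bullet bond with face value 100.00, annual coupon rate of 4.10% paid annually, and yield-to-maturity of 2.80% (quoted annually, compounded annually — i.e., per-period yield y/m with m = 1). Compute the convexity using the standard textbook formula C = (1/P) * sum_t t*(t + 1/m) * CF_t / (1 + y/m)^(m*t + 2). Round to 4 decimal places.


Coupon per period c = face * coupon_rate / m = 4.100000
Periods per year m = 1; per-period yield y/m = 0.028000
Number of cashflows N = 3
Cashflows (t years, CF_t, discount factor 1/(1+y/m)^(m*t), PV):
  t = 1.0000: CF_t = 4.100000, DF = 0.972763, PV = 3.988327
  t = 2.0000: CF_t = 4.100000, DF = 0.946267, PV = 3.879695
  t = 3.0000: CF_t = 104.100000, DF = 0.920493, PV = 95.823358
Price P = sum_t PV_t = 103.691380
Convexity numerator sum_t t*(t + 1/m) * CF_t / (1+y/m)^(m*t + 2):
  t = 1.0000: term = 7.548045
  t = 2.0000: term = 22.027370
  t = 3.0000: term = 1088.093967
Convexity = (1/P) * sum = 1117.669382 / 103.691380 = 10.778807

Answer: Convexity = 10.7788


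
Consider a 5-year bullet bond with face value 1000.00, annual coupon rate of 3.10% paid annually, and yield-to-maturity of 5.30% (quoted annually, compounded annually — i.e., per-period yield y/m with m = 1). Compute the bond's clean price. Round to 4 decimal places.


Answer: Price = 905.5363

Derivation:
Coupon per period c = face * coupon_rate / m = 31.000000
Periods per year m = 1; per-period yield y/m = 0.053000
Number of cashflows N = 5
Cashflows (t years, CF_t, discount factor 1/(1+y/m)^(m*t), PV):
  t = 1.0000: CF_t = 31.000000, DF = 0.949668, PV = 29.439696
  t = 2.0000: CF_t = 31.000000, DF = 0.901869, PV = 27.957926
  t = 3.0000: CF_t = 31.000000, DF = 0.856475, PV = 26.550737
  t = 4.0000: CF_t = 31.000000, DF = 0.813367, PV = 25.214375
  t = 5.0000: CF_t = 1031.000000, DF = 0.772428, PV = 796.373517
Price P = sum_t PV_t = 905.536251


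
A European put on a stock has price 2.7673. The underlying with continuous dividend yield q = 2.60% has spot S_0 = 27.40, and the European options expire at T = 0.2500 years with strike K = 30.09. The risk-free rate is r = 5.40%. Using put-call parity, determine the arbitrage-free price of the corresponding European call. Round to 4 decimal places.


Put-call parity: C - P = S_0 * exp(-qT) - K * exp(-rT).
S_0 * exp(-qT) = 27.4000 * 0.99352108 = 27.22247757
K * exp(-rT) = 30.0900 * 0.98659072 = 29.68651465
C = P + S*exp(-qT) - K*exp(-rT)
C = 2.7673 + 27.22247757 - 29.68651465 = 0.3033

Answer: Call price = 0.3033
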